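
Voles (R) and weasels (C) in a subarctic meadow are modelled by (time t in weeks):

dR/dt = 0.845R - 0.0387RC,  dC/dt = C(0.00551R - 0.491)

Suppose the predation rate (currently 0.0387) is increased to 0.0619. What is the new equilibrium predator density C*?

At the interior fixed point, setting dR/dt = 0 with R > 0 fixes C* = (prey growth rate)/(RC coefficient) — independent of the other coefficients.
With the change, C* = 0.845/0.0619 = 13.7; it falls from 21.8.

C* ≈ 13.7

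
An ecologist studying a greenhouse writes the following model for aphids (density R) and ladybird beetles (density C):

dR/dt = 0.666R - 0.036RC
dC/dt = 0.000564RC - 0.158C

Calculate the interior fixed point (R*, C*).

R* ≈ 280, C* ≈ 18.5

Set dC/dt = 0 with C > 0: 0.000564R - 0.158 = 0, so R* = 0.158/0.000564 = 280.
Set dR/dt = 0 with R > 0: 0.666 - 0.036C = 0, so C* = 0.666/0.036 = 18.5.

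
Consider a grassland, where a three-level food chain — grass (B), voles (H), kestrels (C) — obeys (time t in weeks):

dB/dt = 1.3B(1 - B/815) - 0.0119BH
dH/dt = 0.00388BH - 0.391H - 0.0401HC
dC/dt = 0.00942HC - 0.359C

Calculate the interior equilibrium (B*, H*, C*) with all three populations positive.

From dC/dt = 0: 0.00942H* = 0.359, so H* = 38.1.
From dB/dt = 0: 1.3(1 - B*/815) = 0.0119·38.1, giving B* = 815·(1 - 0.349) = 531.
From dH/dt = 0: 0.00388·531 - 0.391 = 0.0401C*, so C* = 1.67/0.0401 = 41.6.

B* ≈ 531, H* ≈ 38.1, C* ≈ 41.6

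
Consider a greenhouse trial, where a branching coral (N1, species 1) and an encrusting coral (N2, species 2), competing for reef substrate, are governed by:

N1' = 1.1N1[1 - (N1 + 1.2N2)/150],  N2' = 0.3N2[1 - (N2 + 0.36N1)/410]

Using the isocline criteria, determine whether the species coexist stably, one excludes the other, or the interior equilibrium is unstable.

Compare the nullcline intercepts: K1/α12 = 150/1.2 = 125 < K2 = 410; K2/α21 = 410/0.36 = 1140 > K1 = 150.
Since the inequalities point opposite ways, species 2 can invade but species 1 cannot.

species 2 excludes species 1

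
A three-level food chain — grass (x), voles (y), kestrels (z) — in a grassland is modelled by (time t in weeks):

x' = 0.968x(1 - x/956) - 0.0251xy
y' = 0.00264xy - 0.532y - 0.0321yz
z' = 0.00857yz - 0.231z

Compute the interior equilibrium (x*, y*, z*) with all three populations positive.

From dz/dt = 0: 0.00857y* = 0.231, so y* = 27.
From dx/dt = 0: 0.968(1 - x*/956) = 0.0251·27, giving x* = 956·(1 - 0.699) = 288.
From dy/dt = 0: 0.00264·288 - 0.532 = 0.0321z*, so z* = 0.228/0.0321 = 7.1.

x* ≈ 288, y* ≈ 27, z* ≈ 7.1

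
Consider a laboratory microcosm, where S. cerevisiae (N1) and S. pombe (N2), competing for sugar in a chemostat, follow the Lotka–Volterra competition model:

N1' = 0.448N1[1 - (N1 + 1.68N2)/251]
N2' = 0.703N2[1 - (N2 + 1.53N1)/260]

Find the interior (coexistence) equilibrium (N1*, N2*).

Setting both brackets to zero gives the nullclines N1 + 1.68N2 = 251 and 1.53N1 + N2 = 260.
Substituting N2 = 260 - 1.53N1 into the first: N1(1 - 1.68·1.53) = 251 - 1.68·260.
So N1* = -186/-1.57 = 118, and then N2* = 260 - 1.53·118 = 79.

N1* ≈ 118, N2* ≈ 79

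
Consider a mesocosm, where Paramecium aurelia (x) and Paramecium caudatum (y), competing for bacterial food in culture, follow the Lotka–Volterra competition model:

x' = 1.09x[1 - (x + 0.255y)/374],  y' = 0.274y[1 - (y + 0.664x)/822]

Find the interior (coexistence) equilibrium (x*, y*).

Setting both brackets to zero gives the nullclines x + 0.255y = 374 and 0.664x + y = 822.
Substituting y = 822 - 0.664x into the first: x(1 - 0.255·0.664) = 374 - 0.255·822.
So x* = 164/0.831 = 198, and then y* = 822 - 0.664·198 = 691.

x* ≈ 198, y* ≈ 691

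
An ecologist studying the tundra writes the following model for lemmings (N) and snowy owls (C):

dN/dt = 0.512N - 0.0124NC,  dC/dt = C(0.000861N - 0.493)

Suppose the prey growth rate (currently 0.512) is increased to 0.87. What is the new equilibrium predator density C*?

At the interior fixed point, setting dN/dt = 0 with N > 0 fixes C* = (prey growth rate)/(NC coefficient) — independent of the other coefficients.
With the change, C* = 0.87/0.0124 = 70.2; it rises from 41.3.

C* ≈ 70.2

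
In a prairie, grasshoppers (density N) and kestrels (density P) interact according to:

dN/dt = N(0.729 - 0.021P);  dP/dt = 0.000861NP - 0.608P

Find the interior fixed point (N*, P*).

N* ≈ 706, P* ≈ 34.7

Set dP/dt = 0 with P > 0: 0.000861N - 0.608 = 0, so N* = 0.608/0.000861 = 706.
Set dN/dt = 0 with N > 0: 0.729 - 0.021P = 0, so P* = 0.729/0.021 = 34.7.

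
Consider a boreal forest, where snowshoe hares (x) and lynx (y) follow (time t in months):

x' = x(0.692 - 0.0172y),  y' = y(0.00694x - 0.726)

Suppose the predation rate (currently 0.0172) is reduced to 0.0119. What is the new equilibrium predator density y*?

y* ≈ 58.2

At the interior fixed point, setting dx/dt = 0 with x > 0 fixes y* = (prey growth rate)/(xy coefficient) — independent of the other coefficients.
With the change, y* = 0.692/0.0119 = 58.2; it rises from 40.2.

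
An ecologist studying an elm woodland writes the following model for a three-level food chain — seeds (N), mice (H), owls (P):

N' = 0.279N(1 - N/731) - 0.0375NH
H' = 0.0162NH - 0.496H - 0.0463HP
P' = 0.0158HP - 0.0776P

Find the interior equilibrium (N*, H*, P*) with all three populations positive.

N* ≈ 248, H* ≈ 4.91, P* ≈ 76.2

From dP/dt = 0: 0.0158H* = 0.0776, so H* = 4.91.
From dN/dt = 0: 0.279(1 - N*/731) = 0.0375·4.91, giving N* = 731·(1 - 0.66) = 248.
From dH/dt = 0: 0.0162·248 - 0.496 = 0.0463P*, so P* = 3.53/0.0463 = 76.2.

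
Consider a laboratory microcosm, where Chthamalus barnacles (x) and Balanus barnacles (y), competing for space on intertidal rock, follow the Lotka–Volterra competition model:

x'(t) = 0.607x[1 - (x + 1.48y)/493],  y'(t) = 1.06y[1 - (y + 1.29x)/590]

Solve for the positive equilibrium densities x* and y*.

x* ≈ 418, y* ≈ 50.6

Setting both brackets to zero gives the nullclines x + 1.48y = 493 and 1.29x + y = 590.
Substituting y = 590 - 1.29x into the first: x(1 - 1.48·1.29) = 493 - 1.48·590.
So x* = -380/-0.909 = 418, and then y* = 590 - 1.29·418 = 50.6.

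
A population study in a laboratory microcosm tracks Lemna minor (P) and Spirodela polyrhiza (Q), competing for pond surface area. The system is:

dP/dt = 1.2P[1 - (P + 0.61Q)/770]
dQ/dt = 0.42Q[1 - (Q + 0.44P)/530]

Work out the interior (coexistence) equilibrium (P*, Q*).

Setting both brackets to zero gives the nullclines P + 0.61Q = 770 and 0.44P + Q = 530.
Substituting Q = 530 - 0.44P into the first: P(1 - 0.61·0.44) = 770 - 0.61·530.
So P* = 447/0.732 = 611, and then Q* = 530 - 0.44·611 = 261.

P* ≈ 611, Q* ≈ 261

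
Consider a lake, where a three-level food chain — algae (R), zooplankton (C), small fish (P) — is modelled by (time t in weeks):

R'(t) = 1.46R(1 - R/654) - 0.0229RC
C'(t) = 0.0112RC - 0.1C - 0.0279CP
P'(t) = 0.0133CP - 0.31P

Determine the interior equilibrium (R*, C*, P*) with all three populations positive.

R* ≈ 415, C* ≈ 23.3, P* ≈ 163

From dP/dt = 0: 0.0133C* = 0.31, so C* = 23.3.
From dR/dt = 0: 1.46(1 - R*/654) = 0.0229·23.3, giving R* = 654·(1 - 0.366) = 415.
From dC/dt = 0: 0.0112·415 - 0.1 = 0.0279P*, so P* = 4.55/0.0279 = 163.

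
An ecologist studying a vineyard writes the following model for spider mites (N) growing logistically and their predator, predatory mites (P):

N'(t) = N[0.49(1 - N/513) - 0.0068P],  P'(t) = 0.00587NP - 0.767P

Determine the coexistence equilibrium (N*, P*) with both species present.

From dP/dt = 0 with P > 0: 0.00587N* = 0.767, so N* = 131.
Substitute into dN/dt = 0: 0.49(1 - 131/513) = 0.0068P*.
The bracket is 0.745, giving P* = 0.365/0.0068 = 53.7.

N* ≈ 131, P* ≈ 53.7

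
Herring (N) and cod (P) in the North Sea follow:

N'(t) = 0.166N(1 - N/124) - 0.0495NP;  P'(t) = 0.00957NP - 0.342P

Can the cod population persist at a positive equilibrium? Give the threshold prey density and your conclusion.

The predator equation gives dP/dt > 0 only when N > 0.342/0.00957 = 35.7.
Without the predator, N → K = 124. Since 124 > 35.7, the predator can invade and persist.

Threshold N = 35.7; K > 35.7, so yes, the predator persists.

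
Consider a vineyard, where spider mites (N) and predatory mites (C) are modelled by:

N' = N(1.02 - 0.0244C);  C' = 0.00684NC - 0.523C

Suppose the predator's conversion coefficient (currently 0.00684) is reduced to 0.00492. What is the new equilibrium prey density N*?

N* ≈ 106

At the interior fixed point, setting dC/dt = 0 with C > 0 fixes N* = (predator death rate)/(NC coefficient) — independent of the other coefficients.
With the change, N* = 0.523/0.00492 = 106; it rises from 76.5.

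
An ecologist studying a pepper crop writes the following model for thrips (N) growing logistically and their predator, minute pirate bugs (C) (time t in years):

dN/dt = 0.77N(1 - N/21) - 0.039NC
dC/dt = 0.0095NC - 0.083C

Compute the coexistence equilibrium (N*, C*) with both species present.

From dC/dt = 0 with C > 0: 0.0095N* = 0.083, so N* = 8.74.
Substitute into dN/dt = 0: 0.77(1 - 8.74/21) = 0.039C*.
The bracket is 0.584, giving C* = 0.45/0.039 = 11.5.

N* ≈ 8.74, C* ≈ 11.5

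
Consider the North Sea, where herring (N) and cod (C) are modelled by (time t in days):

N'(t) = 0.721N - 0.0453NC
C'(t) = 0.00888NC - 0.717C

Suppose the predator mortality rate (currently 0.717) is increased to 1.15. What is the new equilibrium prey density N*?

N* ≈ 130

At the interior fixed point, setting dC/dt = 0 with C > 0 fixes N* = (predator death rate)/(NC coefficient) — independent of the other coefficients.
With the change, N* = 1.15/0.00888 = 130; it rises from 80.7.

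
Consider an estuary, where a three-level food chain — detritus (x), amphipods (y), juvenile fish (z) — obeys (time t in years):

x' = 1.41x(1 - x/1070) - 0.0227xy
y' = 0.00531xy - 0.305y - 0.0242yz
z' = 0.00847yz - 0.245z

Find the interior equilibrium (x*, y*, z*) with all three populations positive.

x* ≈ 572, y* ≈ 28.9, z* ≈ 113

From dz/dt = 0: 0.00847y* = 0.245, so y* = 28.9.
From dx/dt = 0: 1.41(1 - x*/1070) = 0.0227·28.9, giving x* = 1070·(1 - 0.466) = 572.
From dy/dt = 0: 0.00531·572 - 0.305 = 0.0242z*, so z* = 2.73/0.0242 = 113.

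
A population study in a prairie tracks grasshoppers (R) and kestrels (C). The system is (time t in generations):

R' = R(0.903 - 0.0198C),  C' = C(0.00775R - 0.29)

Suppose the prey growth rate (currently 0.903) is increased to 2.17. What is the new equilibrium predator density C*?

At the interior fixed point, setting dR/dt = 0 with R > 0 fixes C* = (prey growth rate)/(RC coefficient) — independent of the other coefficients.
With the change, C* = 2.17/0.0198 = 110; it rises from 45.6.

C* ≈ 110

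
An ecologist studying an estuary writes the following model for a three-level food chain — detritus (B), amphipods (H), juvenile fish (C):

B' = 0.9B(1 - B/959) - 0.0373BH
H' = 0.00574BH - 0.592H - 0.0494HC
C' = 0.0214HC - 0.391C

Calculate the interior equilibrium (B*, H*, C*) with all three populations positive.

From dC/dt = 0: 0.0214H* = 0.391, so H* = 18.3.
From dB/dt = 0: 0.9(1 - B*/959) = 0.0373·18.3, giving B* = 959·(1 - 0.757) = 233.
From dH/dt = 0: 0.00574·233 - 0.592 = 0.0494C*, so C* = 0.744/0.0494 = 15.1.

B* ≈ 233, H* ≈ 18.3, C* ≈ 15.1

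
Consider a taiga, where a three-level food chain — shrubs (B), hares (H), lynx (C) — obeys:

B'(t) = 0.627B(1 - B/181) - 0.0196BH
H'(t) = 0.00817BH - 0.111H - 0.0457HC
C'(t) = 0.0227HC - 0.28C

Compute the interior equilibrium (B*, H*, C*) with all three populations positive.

From dC/dt = 0: 0.0227H* = 0.28, so H* = 12.3.
From dB/dt = 0: 0.627(1 - B*/181) = 0.0196·12.3, giving B* = 181·(1 - 0.386) = 111.
From dH/dt = 0: 0.00817·111 - 0.111 = 0.0457C*, so C* = 0.798/0.0457 = 17.5.

B* ≈ 111, H* ≈ 12.3, C* ≈ 17.5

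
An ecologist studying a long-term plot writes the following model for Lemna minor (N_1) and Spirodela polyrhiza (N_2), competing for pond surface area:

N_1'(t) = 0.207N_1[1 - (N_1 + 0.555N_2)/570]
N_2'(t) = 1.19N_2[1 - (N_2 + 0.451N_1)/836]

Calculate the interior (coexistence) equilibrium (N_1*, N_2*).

Setting both brackets to zero gives the nullclines N_1 + 0.555N_2 = 570 and 0.451N_1 + N_2 = 836.
Substituting N_2 = 836 - 0.451N_1 into the first: N_1(1 - 0.555·0.451) = 570 - 0.555·836.
So N_1* = 106/0.75 = 141, and then N_2* = 836 - 0.451·141 = 772.

N_1* ≈ 141, N_2* ≈ 772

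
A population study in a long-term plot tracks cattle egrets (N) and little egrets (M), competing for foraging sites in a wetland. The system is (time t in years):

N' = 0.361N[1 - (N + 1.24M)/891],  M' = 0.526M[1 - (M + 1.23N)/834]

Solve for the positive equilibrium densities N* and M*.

N* ≈ 273, M* ≈ 499

Setting both brackets to zero gives the nullclines N + 1.24M = 891 and 1.23N + M = 834.
Substituting M = 834 - 1.23N into the first: N(1 - 1.24·1.23) = 891 - 1.24·834.
So N* = -143/-0.525 = 273, and then M* = 834 - 1.23·273 = 499.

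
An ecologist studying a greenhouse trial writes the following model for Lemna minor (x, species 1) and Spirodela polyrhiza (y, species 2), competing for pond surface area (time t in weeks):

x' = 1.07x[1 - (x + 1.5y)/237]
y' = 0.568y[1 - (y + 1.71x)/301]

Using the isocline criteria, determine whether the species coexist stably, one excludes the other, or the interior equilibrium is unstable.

Compare the nullcline intercepts: K1/α12 = 237/1.5 = 158 < K2 = 301; K2/α21 = 301/1.71 = 176 < K1 = 237.
Since both are reversed, neither can invade when rare; the interior point is a saddle.

unstable coexistence (outcome depends on initial conditions)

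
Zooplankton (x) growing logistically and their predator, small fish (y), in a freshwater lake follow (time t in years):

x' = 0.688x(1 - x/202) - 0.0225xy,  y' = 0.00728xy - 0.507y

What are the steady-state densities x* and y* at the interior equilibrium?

From dy/dt = 0 with y > 0: 0.00728x* = 0.507, so x* = 69.6.
Substitute into dx/dt = 0: 0.688(1 - 69.6/202) = 0.0225y*.
The bracket is 0.655, giving y* = 0.451/0.0225 = 20.

x* ≈ 69.6, y* ≈ 20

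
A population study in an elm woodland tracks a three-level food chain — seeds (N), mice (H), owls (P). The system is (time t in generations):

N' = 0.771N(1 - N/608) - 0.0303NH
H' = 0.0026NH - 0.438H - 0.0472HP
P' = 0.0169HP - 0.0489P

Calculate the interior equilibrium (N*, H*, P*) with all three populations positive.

From dP/dt = 0: 0.0169H* = 0.0489, so H* = 2.89.
From dN/dt = 0: 0.771(1 - N*/608) = 0.0303·2.89, giving N* = 608·(1 - 0.114) = 539.
From dH/dt = 0: 0.0026·539 - 0.438 = 0.0472P*, so P* = 0.963/0.0472 = 20.4.

N* ≈ 539, H* ≈ 2.89, P* ≈ 20.4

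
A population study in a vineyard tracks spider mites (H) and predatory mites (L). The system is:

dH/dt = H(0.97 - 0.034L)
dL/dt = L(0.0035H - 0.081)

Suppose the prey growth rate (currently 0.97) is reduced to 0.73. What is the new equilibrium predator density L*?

At the interior fixed point, setting dH/dt = 0 with H > 0 fixes L* = (prey growth rate)/(HL coefficient) — independent of the other coefficients.
With the change, L* = 0.73/0.034 = 21.5; it falls from 28.5.

L* ≈ 21.5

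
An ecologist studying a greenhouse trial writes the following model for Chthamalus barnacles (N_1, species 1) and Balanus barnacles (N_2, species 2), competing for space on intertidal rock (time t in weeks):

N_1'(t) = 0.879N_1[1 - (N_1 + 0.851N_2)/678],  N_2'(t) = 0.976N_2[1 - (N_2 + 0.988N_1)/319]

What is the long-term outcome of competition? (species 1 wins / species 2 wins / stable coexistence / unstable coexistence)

Compare the nullcline intercepts: K1/α12 = 678/0.851 = 797 > K2 = 319; K2/α21 = 319/0.988 = 323 < K1 = 678.
Since the inequalities point opposite ways, species 1 can invade but species 2 cannot.

species 1 excludes species 2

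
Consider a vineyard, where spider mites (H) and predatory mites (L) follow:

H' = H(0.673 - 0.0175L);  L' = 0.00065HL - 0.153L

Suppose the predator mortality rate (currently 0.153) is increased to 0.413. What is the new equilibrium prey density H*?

At the interior fixed point, setting dL/dt = 0 with L > 0 fixes H* = (predator death rate)/(HL coefficient) — independent of the other coefficients.
With the change, H* = 0.413/0.00065 = 635; it rises from 235.

H* ≈ 635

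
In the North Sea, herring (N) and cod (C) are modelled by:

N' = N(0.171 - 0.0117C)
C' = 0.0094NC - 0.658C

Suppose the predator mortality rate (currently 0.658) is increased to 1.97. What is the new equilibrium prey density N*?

At the interior fixed point, setting dC/dt = 0 with C > 0 fixes N* = (predator death rate)/(NC coefficient) — independent of the other coefficients.
With the change, N* = 1.97/0.0094 = 210; it rises from 70.

N* ≈ 210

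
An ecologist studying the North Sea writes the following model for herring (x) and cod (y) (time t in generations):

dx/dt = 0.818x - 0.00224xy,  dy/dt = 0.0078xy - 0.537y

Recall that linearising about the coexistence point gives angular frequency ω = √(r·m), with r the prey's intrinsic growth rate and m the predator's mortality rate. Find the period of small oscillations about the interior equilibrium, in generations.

T ≈ 9.48 generations

Here r = 0.818 and m = 0.537, so r·m = 0.439.
ω = √0.439 = 0.663 per generation, hence T = 2π/ω ≈ 9.48 generations.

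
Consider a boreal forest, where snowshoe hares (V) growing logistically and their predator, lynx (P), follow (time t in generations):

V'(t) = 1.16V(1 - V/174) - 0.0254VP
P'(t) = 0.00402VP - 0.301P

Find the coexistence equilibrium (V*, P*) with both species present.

V* ≈ 74.9, P* ≈ 26

From dP/dt = 0 with P > 0: 0.00402V* = 0.301, so V* = 74.9.
Substitute into dV/dt = 0: 1.16(1 - 74.9/174) = 0.0254P*.
The bracket is 0.57, giving P* = 0.661/0.0254 = 26.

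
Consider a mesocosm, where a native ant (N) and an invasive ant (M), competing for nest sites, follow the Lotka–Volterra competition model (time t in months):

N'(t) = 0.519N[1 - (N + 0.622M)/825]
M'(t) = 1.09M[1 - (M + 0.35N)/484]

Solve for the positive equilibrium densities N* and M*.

Setting both brackets to zero gives the nullclines N + 0.622M = 825 and 0.35N + M = 484.
Substituting M = 484 - 0.35N into the first: N(1 - 0.622·0.35) = 825 - 0.622·484.
So N* = 524/0.782 = 670, and then M* = 484 - 0.35·670 = 250.

N* ≈ 670, M* ≈ 250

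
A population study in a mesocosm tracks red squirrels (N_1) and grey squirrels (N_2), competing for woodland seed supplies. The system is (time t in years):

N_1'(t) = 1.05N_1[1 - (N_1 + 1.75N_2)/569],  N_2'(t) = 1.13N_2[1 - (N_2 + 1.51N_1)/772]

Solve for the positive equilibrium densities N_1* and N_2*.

Setting both brackets to zero gives the nullclines N_1 + 1.75N_2 = 569 and 1.51N_1 + N_2 = 772.
Substituting N_2 = 772 - 1.51N_1 into the first: N_1(1 - 1.75·1.51) = 569 - 1.75·772.
So N_1* = -782/-1.64 = 476, and then N_2* = 772 - 1.51·476 = 53.1.

N_1* ≈ 476, N_2* ≈ 53.1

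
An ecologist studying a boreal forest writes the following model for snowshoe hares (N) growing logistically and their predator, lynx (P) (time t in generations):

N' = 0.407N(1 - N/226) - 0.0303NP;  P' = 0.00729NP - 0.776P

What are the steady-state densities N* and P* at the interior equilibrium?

From dP/dt = 0 with P > 0: 0.00729N* = 0.776, so N* = 106.
Substitute into dN/dt = 0: 0.407(1 - 106/226) = 0.0303P*.
The bracket is 0.529, giving P* = 0.215/0.0303 = 7.11.

N* ≈ 106, P* ≈ 7.11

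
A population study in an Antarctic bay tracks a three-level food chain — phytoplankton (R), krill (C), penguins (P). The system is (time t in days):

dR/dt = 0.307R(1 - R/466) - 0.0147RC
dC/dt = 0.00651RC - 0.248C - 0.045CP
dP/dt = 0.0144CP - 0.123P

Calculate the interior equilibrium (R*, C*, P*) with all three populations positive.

From dP/dt = 0: 0.0144C* = 0.123, so C* = 8.54.
From dR/dt = 0: 0.307(1 - R*/466) = 0.0147·8.54, giving R* = 466·(1 - 0.409) = 275.
From dC/dt = 0: 0.00651·275 - 0.248 = 0.045P*, so P* = 1.54/0.045 = 34.3.

R* ≈ 275, C* ≈ 8.54, P* ≈ 34.3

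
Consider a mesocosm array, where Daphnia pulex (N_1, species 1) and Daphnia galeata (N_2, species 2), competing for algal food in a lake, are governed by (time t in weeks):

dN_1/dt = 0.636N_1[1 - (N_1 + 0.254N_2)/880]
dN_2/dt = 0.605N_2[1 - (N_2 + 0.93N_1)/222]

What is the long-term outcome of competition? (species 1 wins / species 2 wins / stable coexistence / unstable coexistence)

Compare the nullcline intercepts: K1/α12 = 880/0.254 = 3460 > K2 = 222; K2/α21 = 222/0.93 = 239 < K1 = 880.
Since the inequalities point opposite ways, species 1 can invade but species 2 cannot.

species 1 excludes species 2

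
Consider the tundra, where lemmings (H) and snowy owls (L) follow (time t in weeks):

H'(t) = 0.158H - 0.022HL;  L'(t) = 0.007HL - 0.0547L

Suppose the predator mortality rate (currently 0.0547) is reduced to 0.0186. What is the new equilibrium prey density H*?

H* ≈ 2.66

At the interior fixed point, setting dL/dt = 0 with L > 0 fixes H* = (predator death rate)/(HL coefficient) — independent of the other coefficients.
With the change, H* = 0.0186/0.007 = 2.66; it falls from 7.81.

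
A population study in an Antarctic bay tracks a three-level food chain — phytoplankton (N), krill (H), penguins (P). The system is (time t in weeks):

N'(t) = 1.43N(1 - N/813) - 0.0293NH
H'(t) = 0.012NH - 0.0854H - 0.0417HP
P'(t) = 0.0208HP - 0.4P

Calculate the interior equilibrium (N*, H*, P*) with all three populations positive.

N* ≈ 493, H* ≈ 19.2, P* ≈ 140

From dP/dt = 0: 0.0208H* = 0.4, so H* = 19.2.
From dN/dt = 0: 1.43(1 - N*/813) = 0.0293·19.2, giving N* = 813·(1 - 0.394) = 493.
From dH/dt = 0: 0.012·493 - 0.0854 = 0.0417P*, so P* = 5.83/0.0417 = 140.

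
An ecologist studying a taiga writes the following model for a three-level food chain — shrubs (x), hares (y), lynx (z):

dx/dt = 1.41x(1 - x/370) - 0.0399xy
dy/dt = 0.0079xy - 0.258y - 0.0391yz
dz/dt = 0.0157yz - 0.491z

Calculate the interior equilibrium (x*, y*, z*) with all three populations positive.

x* ≈ 42.6, y* ≈ 31.3, z* ≈ 2

From dz/dt = 0: 0.0157y* = 0.491, so y* = 31.3.
From dx/dt = 0: 1.41(1 - x*/370) = 0.0399·31.3, giving x* = 370·(1 - 0.885) = 42.6.
From dy/dt = 0: 0.0079·42.6 - 0.258 = 0.0391z*, so z* = 0.0782/0.0391 = 2.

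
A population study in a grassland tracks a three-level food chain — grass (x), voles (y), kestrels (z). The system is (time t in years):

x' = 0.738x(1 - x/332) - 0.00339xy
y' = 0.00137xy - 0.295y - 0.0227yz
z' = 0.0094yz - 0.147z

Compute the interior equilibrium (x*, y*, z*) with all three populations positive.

x* ≈ 308, y* ≈ 15.6, z* ≈ 5.6

From dz/dt = 0: 0.0094y* = 0.147, so y* = 15.6.
From dx/dt = 0: 0.738(1 - x*/332) = 0.00339·15.6, giving x* = 332·(1 - 0.0718) = 308.
From dy/dt = 0: 0.00137·308 - 0.295 = 0.0227z*, so z* = 0.127/0.0227 = 5.6.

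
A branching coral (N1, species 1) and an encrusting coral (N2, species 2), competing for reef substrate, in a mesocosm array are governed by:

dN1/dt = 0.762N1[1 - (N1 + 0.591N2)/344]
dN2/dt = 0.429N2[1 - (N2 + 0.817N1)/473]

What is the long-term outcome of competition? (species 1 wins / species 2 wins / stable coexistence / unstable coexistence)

stable coexistence

Compare the nullcline intercepts: K1/α12 = 344/0.591 = 582 > K2 = 473; K2/α21 = 473/0.817 = 579 > K1 = 344.
Since both inequalities hold, each species can invade when rare, so the interior equilibrium is stable.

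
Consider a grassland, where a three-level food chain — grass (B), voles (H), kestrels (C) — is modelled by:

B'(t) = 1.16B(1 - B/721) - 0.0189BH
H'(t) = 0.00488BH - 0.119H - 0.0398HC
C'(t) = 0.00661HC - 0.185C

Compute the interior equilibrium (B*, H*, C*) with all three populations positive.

From dC/dt = 0: 0.00661H* = 0.185, so H* = 28.
From dB/dt = 0: 1.16(1 - B*/721) = 0.0189·28, giving B* = 721·(1 - 0.456) = 392.
From dH/dt = 0: 0.00488·392 - 0.119 = 0.0398C*, so C* = 1.8/0.0398 = 45.1.

B* ≈ 392, H* ≈ 28, C* ≈ 45.1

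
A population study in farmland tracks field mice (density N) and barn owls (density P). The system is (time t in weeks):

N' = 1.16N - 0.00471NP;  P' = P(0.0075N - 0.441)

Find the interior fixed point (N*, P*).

N* ≈ 58.8, P* ≈ 246

Set dP/dt = 0 with P > 0: 0.0075N - 0.441 = 0, so N* = 0.441/0.0075 = 58.8.
Set dN/dt = 0 with N > 0: 1.16 - 0.00471P = 0, so P* = 1.16/0.00471 = 246.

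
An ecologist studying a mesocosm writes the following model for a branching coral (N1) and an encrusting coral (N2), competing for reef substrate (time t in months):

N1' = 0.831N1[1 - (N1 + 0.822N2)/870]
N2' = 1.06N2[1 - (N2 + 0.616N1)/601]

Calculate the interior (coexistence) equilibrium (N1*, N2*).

N1* ≈ 762, N2* ≈ 132

Setting both brackets to zero gives the nullclines N1 + 0.822N2 = 870 and 0.616N1 + N2 = 601.
Substituting N2 = 601 - 0.616N1 into the first: N1(1 - 0.822·0.616) = 870 - 0.822·601.
So N1* = 376/0.494 = 762, and then N2* = 601 - 0.616·762 = 132.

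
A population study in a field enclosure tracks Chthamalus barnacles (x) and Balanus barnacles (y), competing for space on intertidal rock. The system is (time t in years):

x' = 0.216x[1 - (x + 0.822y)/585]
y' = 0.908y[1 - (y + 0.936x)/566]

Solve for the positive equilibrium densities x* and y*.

x* ≈ 519, y* ≈ 80

Setting both brackets to zero gives the nullclines x + 0.822y = 585 and 0.936x + y = 566.
Substituting y = 566 - 0.936x into the first: x(1 - 0.822·0.936) = 585 - 0.822·566.
So x* = 120/0.231 = 519, and then y* = 566 - 0.936·519 = 80.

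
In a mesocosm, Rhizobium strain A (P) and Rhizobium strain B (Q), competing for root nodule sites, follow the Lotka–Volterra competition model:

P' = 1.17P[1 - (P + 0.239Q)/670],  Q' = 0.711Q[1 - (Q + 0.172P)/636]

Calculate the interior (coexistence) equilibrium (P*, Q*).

P* ≈ 540, Q* ≈ 543

Setting both brackets to zero gives the nullclines P + 0.239Q = 670 and 0.172P + Q = 636.
Substituting Q = 636 - 0.172P into the first: P(1 - 0.239·0.172) = 670 - 0.239·636.
So P* = 518/0.959 = 540, and then Q* = 636 - 0.172·540 = 543.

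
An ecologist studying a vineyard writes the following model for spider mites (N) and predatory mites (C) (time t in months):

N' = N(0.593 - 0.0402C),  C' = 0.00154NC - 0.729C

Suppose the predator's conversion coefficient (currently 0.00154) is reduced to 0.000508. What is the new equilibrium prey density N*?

At the interior fixed point, setting dC/dt = 0 with C > 0 fixes N* = (predator death rate)/(NC coefficient) — independent of the other coefficients.
With the change, N* = 0.729/0.000508 = 1440; it rises from 473.

N* ≈ 1440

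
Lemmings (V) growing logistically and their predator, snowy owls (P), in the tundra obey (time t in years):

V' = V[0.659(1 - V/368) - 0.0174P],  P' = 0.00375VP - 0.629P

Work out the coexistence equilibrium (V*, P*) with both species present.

V* ≈ 168, P* ≈ 20.6

From dP/dt = 0 with P > 0: 0.00375V* = 0.629, so V* = 168.
Substitute into dV/dt = 0: 0.659(1 - 168/368) = 0.0174P*.
The bracket is 0.544, giving P* = 0.359/0.0174 = 20.6.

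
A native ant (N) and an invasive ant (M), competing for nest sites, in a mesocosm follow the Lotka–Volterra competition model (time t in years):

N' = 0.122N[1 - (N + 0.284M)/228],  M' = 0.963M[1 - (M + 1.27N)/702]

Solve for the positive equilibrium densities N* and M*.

N* ≈ 44.8, M* ≈ 645

Setting both brackets to zero gives the nullclines N + 0.284M = 228 and 1.27N + M = 702.
Substituting M = 702 - 1.27N into the first: N(1 - 0.284·1.27) = 228 - 0.284·702.
So N* = 28.6/0.639 = 44.8, and then M* = 702 - 1.27·44.8 = 645.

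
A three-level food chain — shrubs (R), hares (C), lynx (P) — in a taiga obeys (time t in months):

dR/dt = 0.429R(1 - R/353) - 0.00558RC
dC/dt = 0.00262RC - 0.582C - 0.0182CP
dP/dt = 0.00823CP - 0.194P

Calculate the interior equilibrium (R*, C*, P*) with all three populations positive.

R* ≈ 245, C* ≈ 23.6, P* ≈ 3.26

From dP/dt = 0: 0.00823C* = 0.194, so C* = 23.6.
From dR/dt = 0: 0.429(1 - R*/353) = 0.00558·23.6, giving R* = 353·(1 - 0.307) = 245.
From dC/dt = 0: 0.00262·245 - 0.582 = 0.0182P*, so P* = 0.0593/0.0182 = 3.26.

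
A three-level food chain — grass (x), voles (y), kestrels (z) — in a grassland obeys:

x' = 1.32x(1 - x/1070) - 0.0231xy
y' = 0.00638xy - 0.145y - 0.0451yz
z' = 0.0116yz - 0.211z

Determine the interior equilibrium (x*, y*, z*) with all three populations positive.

From dz/dt = 0: 0.0116y* = 0.211, so y* = 18.2.
From dx/dt = 0: 1.32(1 - x*/1070) = 0.0231·18.2, giving x* = 1070·(1 - 0.318) = 729.
From dy/dt = 0: 0.00638·729 - 0.145 = 0.0451z*, so z* = 4.51/0.0451 = 100.

x* ≈ 729, y* ≈ 18.2, z* ≈ 100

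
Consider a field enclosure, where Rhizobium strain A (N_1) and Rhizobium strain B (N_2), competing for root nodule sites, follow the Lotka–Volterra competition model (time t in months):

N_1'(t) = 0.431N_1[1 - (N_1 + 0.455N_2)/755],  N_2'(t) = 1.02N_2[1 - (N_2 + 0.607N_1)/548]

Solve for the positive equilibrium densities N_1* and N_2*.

N_1* ≈ 699, N_2* ≈ 124

Setting both brackets to zero gives the nullclines N_1 + 0.455N_2 = 755 and 0.607N_1 + N_2 = 548.
Substituting N_2 = 548 - 0.607N_1 into the first: N_1(1 - 0.455·0.607) = 755 - 0.455·548.
So N_1* = 506/0.724 = 699, and then N_2* = 548 - 0.607·699 = 124.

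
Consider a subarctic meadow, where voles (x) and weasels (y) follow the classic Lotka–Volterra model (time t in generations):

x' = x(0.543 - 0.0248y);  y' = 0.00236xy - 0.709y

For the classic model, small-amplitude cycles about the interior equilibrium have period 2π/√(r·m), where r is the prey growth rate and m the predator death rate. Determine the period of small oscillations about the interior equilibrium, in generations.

T ≈ 10.1 generations

Here r = 0.543 and m = 0.709, so r·m = 0.385.
ω = √0.385 = 0.62 per generation, hence T = 2π/ω ≈ 10.1 generations.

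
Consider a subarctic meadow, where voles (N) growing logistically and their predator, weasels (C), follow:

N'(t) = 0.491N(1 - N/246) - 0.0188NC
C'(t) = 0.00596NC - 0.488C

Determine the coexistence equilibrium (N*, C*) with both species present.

N* ≈ 81.9, C* ≈ 17.4

From dC/dt = 0 with C > 0: 0.00596N* = 0.488, so N* = 81.9.
Substitute into dN/dt = 0: 0.491(1 - 81.9/246) = 0.0188C*.
The bracket is 0.667, giving C* = 0.328/0.0188 = 17.4.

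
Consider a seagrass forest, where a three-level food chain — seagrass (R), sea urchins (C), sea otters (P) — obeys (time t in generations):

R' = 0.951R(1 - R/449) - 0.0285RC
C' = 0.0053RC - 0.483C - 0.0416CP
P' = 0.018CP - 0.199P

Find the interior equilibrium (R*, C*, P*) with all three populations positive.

From dP/dt = 0: 0.018C* = 0.199, so C* = 11.1.
From dR/dt = 0: 0.951(1 - R*/449) = 0.0285·11.1, giving R* = 449·(1 - 0.331) = 300.
From dC/dt = 0: 0.0053·300 - 0.483 = 0.0416P*, so P* = 1.11/0.0416 = 26.6.

R* ≈ 300, C* ≈ 11.1, P* ≈ 26.6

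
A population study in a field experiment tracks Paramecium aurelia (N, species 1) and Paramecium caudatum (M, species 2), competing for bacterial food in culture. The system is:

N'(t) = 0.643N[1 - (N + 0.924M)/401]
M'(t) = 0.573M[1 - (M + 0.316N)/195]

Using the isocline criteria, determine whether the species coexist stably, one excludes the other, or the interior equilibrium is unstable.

Compare the nullcline intercepts: K1/α12 = 401/0.924 = 434 > K2 = 195; K2/α21 = 195/0.316 = 617 > K1 = 401.
Since both inequalities hold, each species can invade when rare, so the interior equilibrium is stable.

stable coexistence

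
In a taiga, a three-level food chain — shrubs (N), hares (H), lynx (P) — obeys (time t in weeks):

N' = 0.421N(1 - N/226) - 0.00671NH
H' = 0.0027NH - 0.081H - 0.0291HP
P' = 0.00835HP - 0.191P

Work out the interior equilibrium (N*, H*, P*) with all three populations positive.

N* ≈ 144, H* ≈ 22.9, P* ≈ 10.5

From dP/dt = 0: 0.00835H* = 0.191, so H* = 22.9.
From dN/dt = 0: 0.421(1 - N*/226) = 0.00671·22.9, giving N* = 226·(1 - 0.365) = 144.
From dH/dt = 0: 0.0027·144 - 0.081 = 0.0291P*, so P* = 0.307/0.0291 = 10.5.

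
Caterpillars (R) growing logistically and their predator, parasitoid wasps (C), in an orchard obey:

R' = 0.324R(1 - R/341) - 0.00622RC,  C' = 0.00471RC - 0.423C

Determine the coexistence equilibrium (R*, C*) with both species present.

R* ≈ 89.8, C* ≈ 38.4

From dC/dt = 0 with C > 0: 0.00471R* = 0.423, so R* = 89.8.
Substitute into dR/dt = 0: 0.324(1 - 89.8/341) = 0.00622C*.
The bracket is 0.737, giving C* = 0.239/0.00622 = 38.4.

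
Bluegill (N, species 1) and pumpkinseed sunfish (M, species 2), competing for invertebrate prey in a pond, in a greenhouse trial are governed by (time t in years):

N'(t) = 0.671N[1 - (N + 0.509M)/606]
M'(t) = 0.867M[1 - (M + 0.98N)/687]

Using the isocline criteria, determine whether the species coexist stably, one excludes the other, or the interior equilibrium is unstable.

Compare the nullcline intercepts: K1/α12 = 606/0.509 = 1190 > K2 = 687; K2/α21 = 687/0.98 = 701 > K1 = 606.
Since both inequalities hold, each species can invade when rare, so the interior equilibrium is stable.

stable coexistence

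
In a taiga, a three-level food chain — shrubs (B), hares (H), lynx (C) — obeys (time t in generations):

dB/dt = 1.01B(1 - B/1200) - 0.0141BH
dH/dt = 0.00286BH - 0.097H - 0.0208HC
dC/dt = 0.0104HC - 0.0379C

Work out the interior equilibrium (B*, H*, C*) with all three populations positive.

From dC/dt = 0: 0.0104H* = 0.0379, so H* = 3.64.
From dB/dt = 0: 1.01(1 - B*/1200) = 0.0141·3.64, giving B* = 1200·(1 - 0.0509) = 1140.
From dH/dt = 0: 0.00286·1140 - 0.097 = 0.0208C*, so C* = 3.16/0.0208 = 152.

B* ≈ 1140, H* ≈ 3.64, C* ≈ 152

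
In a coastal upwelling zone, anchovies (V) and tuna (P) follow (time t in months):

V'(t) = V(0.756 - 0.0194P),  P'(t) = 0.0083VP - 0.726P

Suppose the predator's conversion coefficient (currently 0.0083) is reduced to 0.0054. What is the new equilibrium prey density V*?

At the interior fixed point, setting dP/dt = 0 with P > 0 fixes V* = (predator death rate)/(VP coefficient) — independent of the other coefficients.
With the change, V* = 0.726/0.0054 = 134; it rises from 87.5.

V* ≈ 134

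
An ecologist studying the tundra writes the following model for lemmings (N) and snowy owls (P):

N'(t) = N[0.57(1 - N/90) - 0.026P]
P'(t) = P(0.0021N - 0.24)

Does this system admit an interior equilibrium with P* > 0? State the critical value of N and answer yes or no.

Threshold N = 114; K < 114, so no, the predator goes extinct.

The predator equation gives dP/dt > 0 only when N > 0.24/0.0021 = 114.
Without the predator, N → K = 90. Since 90 < 114, the predator cannot invade.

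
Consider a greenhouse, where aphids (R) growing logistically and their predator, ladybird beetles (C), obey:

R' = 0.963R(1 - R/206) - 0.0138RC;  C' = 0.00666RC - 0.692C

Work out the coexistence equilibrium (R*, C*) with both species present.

R* ≈ 104, C* ≈ 34.6

From dC/dt = 0 with C > 0: 0.00666R* = 0.692, so R* = 104.
Substitute into dR/dt = 0: 0.963(1 - 104/206) = 0.0138C*.
The bracket is 0.496, giving C* = 0.477/0.0138 = 34.6.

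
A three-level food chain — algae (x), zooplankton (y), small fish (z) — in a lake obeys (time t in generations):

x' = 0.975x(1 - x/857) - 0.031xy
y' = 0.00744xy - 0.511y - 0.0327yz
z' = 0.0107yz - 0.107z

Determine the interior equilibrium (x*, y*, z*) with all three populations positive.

x* ≈ 585, y* ≈ 10, z* ≈ 117

From dz/dt = 0: 0.0107y* = 0.107, so y* = 10.
From dx/dt = 0: 0.975(1 - x*/857) = 0.031·10, giving x* = 857·(1 - 0.318) = 585.
From dy/dt = 0: 0.00744·585 - 0.511 = 0.0327z*, so z* = 3.84/0.0327 = 117.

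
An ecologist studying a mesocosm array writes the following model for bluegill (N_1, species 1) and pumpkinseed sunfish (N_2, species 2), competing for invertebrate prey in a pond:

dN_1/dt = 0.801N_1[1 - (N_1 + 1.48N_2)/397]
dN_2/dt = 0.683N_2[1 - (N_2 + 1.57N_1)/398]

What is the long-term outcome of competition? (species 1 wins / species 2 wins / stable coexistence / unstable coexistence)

unstable coexistence (outcome depends on initial conditions)

Compare the nullcline intercepts: K1/α12 = 397/1.48 = 268 < K2 = 398; K2/α21 = 398/1.57 = 254 < K1 = 397.
Since both are reversed, neither can invade when rare; the interior point is a saddle.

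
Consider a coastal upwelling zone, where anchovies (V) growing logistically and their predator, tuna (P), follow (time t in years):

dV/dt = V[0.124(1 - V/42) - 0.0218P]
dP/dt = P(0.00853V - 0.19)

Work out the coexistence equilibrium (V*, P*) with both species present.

V* ≈ 22.3, P* ≈ 2.67

From dP/dt = 0 with P > 0: 0.00853V* = 0.19, so V* = 22.3.
Substitute into dV/dt = 0: 0.124(1 - 22.3/42) = 0.0218P*.
The bracket is 0.47, giving P* = 0.0582/0.0218 = 2.67.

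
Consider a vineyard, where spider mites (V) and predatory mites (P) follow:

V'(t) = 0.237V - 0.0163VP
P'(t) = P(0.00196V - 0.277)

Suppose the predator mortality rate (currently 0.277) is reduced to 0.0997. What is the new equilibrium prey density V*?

V* ≈ 50.9

At the interior fixed point, setting dP/dt = 0 with P > 0 fixes V* = (predator death rate)/(VP coefficient) — independent of the other coefficients.
With the change, V* = 0.0997/0.00196 = 50.9; it falls from 141.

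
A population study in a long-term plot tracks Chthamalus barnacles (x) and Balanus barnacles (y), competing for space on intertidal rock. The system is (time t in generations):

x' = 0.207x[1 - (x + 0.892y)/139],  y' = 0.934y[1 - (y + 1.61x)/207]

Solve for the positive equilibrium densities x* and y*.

Setting both brackets to zero gives the nullclines x + 0.892y = 139 and 1.61x + y = 207.
Substituting y = 207 - 1.61x into the first: x(1 - 0.892·1.61) = 139 - 0.892·207.
So x* = -45.6/-0.436 = 105, and then y* = 207 - 1.61·105 = 38.5.

x* ≈ 105, y* ≈ 38.5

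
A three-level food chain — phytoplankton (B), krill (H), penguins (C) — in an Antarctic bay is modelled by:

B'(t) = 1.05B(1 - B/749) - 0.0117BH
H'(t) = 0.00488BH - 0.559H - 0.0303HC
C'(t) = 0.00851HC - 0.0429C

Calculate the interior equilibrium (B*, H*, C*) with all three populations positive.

From dC/dt = 0: 0.00851H* = 0.0429, so H* = 5.04.
From dB/dt = 0: 1.05(1 - B*/749) = 0.0117·5.04, giving B* = 749·(1 - 0.0562) = 707.
From dH/dt = 0: 0.00488·707 - 0.559 = 0.0303C*, so C* = 2.89/0.0303 = 95.4.

B* ≈ 707, H* ≈ 5.04, C* ≈ 95.4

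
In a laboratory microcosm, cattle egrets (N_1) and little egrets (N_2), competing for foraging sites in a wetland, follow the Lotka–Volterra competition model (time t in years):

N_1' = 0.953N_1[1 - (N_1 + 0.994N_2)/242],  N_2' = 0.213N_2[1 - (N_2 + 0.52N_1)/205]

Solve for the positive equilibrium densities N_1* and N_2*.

N_1* ≈ 79.1, N_2* ≈ 164

Setting both brackets to zero gives the nullclines N_1 + 0.994N_2 = 242 and 0.52N_1 + N_2 = 205.
Substituting N_2 = 205 - 0.52N_1 into the first: N_1(1 - 0.994·0.52) = 242 - 0.994·205.
So N_1* = 38.2/0.483 = 79.1, and then N_2* = 205 - 0.52·79.1 = 164.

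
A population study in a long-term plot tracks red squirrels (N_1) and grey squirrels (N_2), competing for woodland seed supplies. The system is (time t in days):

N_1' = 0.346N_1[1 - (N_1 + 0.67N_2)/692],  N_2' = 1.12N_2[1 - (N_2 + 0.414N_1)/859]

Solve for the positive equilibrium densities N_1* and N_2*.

Setting both brackets to zero gives the nullclines N_1 + 0.67N_2 = 692 and 0.414N_1 + N_2 = 859.
Substituting N_2 = 859 - 0.414N_1 into the first: N_1(1 - 0.67·0.414) = 692 - 0.67·859.
So N_1* = 116/0.723 = 161, and then N_2* = 859 - 0.414·161 = 792.

N_1* ≈ 161, N_2* ≈ 792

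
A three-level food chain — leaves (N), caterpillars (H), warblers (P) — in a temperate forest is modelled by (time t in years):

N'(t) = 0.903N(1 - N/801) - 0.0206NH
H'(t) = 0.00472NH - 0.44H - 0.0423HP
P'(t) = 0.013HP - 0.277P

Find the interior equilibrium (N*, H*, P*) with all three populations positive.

From dP/dt = 0: 0.013H* = 0.277, so H* = 21.3.
From dN/dt = 0: 0.903(1 - N*/801) = 0.0206·21.3, giving N* = 801·(1 - 0.486) = 412.
From dH/dt = 0: 0.00472·412 - 0.44 = 0.0423P*, so P* = 1.5/0.0423 = 35.5.

N* ≈ 412, H* ≈ 21.3, P* ≈ 35.5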